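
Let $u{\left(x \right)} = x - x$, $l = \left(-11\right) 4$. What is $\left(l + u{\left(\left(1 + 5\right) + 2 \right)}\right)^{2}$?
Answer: $1936$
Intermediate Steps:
$l = -44$
$u{\left(x \right)} = 0$
$\left(l + u{\left(\left(1 + 5\right) + 2 \right)}\right)^{2} = \left(-44 + 0\right)^{2} = \left(-44\right)^{2} = 1936$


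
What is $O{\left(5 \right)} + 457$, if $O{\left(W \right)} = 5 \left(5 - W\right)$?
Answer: $457$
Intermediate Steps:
$O{\left(W \right)} = 25 - 5 W$
$O{\left(5 \right)} + 457 = \left(25 - 25\right) + 457 = 0 + 457 = 457$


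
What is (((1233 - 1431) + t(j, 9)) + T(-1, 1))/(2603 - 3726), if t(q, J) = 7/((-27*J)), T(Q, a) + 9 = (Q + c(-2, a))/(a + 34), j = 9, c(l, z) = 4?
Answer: 1760051/9551115 ≈ 0.18428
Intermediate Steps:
T(Q, a) = -9 + (4 + Q)/(34 + a) (T(Q, a) = -9 + (Q + 4)/(a + 34) = -9 + (4 + Q)/(34 + a))
t(q, J) = -7/(27*J) (t(q, J) = 7*(-1/(27*J)) = -7/(27*J))
(((1233 - 1431) + t(j, 9)) + T(-1, 1))/(2603 - 3726) = (((1233 - 1431) - 7/27/9) + (-302 - 1 - 9*1)/(34 + 1))/(2603 - 3726) = ((-198 - 7/27*⅑) + (-302 - 1 - 9)/35)/(-1123) = ((-198 - 7/243) + (1/35)*(-312))*(-1/1123) = (-48121/243 - 312/35)*(-1/1123) = -1760051/8505*(-1/1123) = 1760051/9551115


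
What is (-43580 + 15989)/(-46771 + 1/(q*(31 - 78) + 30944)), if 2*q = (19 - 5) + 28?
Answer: 826543587/1401118846 ≈ 0.58992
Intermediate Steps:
q = 21 (q = ((19 - 5) + 28)/2 = (14 + 28)/2 = (1/2)*42 = 21)
(-43580 + 15989)/(-46771 + 1/(q*(31 - 78) + 30944)) = (-43580 + 15989)/(-46771 + 1/(21*(31 - 78) + 30944)) = -27591/(-46771 + 1/(21*(-47) + 30944)) = -27591/(-46771 + 1/(-987 + 30944)) = -27591/(-46771 + 1/29957) = -27591/(-1401118846/29957) = -27591*(-29957/1401118846) = 826543587/1401118846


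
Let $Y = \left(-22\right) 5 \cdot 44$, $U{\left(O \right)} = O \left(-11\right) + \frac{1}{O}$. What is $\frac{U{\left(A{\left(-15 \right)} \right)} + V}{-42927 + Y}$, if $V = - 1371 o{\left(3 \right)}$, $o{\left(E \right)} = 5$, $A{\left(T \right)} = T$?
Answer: $\frac{100351}{716505} \approx 0.14006$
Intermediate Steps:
$U{\left(O \right)} = \frac{1}{O} - 11 O$ ($U{\left(O \right)} = - 11 O + \frac{1}{O} = \frac{1}{O} - 11 O$)
$V = -6855$ ($V = \left(-1371\right) 5 = -6855$)
$Y = -4840$ ($Y = \left(-110\right) 44 = -4840$)
$\frac{U{\left(A{\left(-15 \right)} \right)} + V}{-42927 + Y} = \frac{\left(\frac{1}{-15} - -165\right) - 6855}{-42927 - 4840} = \frac{\left(- \frac{1}{15} + 165\right) - 6855}{-47767} = \left(\frac{2474}{15} - 6855\right) \left(- \frac{1}{47767}\right) = \left(- \frac{100351}{15}\right) \left(- \frac{1}{47767}\right) = \frac{100351}{716505}$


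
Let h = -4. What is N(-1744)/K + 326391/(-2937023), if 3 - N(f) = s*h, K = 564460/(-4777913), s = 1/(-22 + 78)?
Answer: -86570203047571/3315664005160 ≈ -26.109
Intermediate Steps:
s = 1/56 ≈ 0.017857
K = -564460/4777913 (K = 564460*(-1/4777913) = -564460/4777913 ≈ -0.11814)
N(f) = 43/14 (N(f) = 3 - (-4)/56 = 3 - 1*(-1/14) = 3 + 1/14 = 43/14)
N(-1744)/K + 326391/(-2937023) = 43/(14*(-564460/4777913)) + 326391/(-2937023) = (43/14)*(-4777913/564460) + 326391*(-1/2937023) = -29350037/1128920 - 326391/2937023 = -86570203047571/3315664005160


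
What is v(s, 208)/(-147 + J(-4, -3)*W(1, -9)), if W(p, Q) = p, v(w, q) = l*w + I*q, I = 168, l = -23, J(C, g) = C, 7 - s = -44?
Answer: -33771/151 ≈ -223.65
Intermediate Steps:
s = 51 (s = 7 - 1*(-44) = 7 + 44 = 51)
v(w, q) = -23*w + 168*q
v(s, 208)/(-147 + J(-4, -3)*W(1, -9)) = (-23*51 + 168*208)/(-147 - 4*1) = (-1173 + 34944)/(-147 - 4) = 33771/(-151) = 33771*(-1/151) = -33771/151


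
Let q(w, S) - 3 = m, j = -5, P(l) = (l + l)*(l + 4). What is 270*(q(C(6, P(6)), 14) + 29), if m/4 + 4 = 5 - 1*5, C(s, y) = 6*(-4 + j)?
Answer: 4320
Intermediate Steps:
P(l) = 2*l*(4 + l) (P(l) = (2*l)*(4 + l) = 2*l*(4 + l))
C(s, y) = -54 (C(s, y) = 6*(-4 - 5) = 6*(-9) = -54)
m = -16 (m = -16 + 4*(5 - 1*5) = -16 + 4*(5 - 5) = -16 + 4*0 = -16 + 0 = -16)
q(w, S) = -13 (q(w, S) = 3 - 16 = -13)
270*(q(C(6, P(6)), 14) + 29) = 270*(-13 + 29) = 270*16 = 4320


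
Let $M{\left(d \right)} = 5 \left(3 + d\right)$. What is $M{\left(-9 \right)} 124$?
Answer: $-3720$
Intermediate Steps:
$M{\left(d \right)} = 15 + 5 d$
$M{\left(-9 \right)} 124 = \left(15 + 5 \left(-9\right)\right) 124 = \left(15 - 45\right) 124 = \left(-30\right) 124 = -3720$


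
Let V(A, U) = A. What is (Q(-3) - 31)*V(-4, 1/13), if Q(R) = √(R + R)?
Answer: 124 - 4*I*√6 ≈ 124.0 - 9.798*I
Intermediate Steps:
Q(R) = √2*√R (Q(R) = √(2*R) = √2*√R)
(Q(-3) - 31)*V(-4, 1/13) = (√2*√(-3) - 31)*(-4) = (√2*(I*√3) - 31)*(-4) = (I*√6 - 31)*(-4) = (-31 + I*√6)*(-4) = 124 - 4*I*√6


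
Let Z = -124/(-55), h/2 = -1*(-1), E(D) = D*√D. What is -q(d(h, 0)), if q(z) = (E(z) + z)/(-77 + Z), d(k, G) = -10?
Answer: -550/4111 - 550*I*√10/4111 ≈ -0.13379 - 0.42307*I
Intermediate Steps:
E(D) = D^(3/2)
h = 2 (h = 2*(-1*(-1)) = 2*1 = 2)
Z = 124/55 (Z = -124*(-1/55) = 124/55 ≈ 2.2545)
q(z) = -55*z/4111 - 55*z^(3/2)/4111 (q(z) = (z^(3/2) + z)/(-77 + 124/55) = (z + z^(3/2))/(-4111/55) = (z + z^(3/2))*(-55/4111) = -55*z/4111 - 55*z^(3/2)/4111)
-q(d(h, 0)) = -(-55/4111*(-10) - (-550)*I*√10/4111) = -(550/4111 - (-550)*I*√10/4111) = -(550/4111 + 550*I*√10/4111) = -550/4111 - 550*I*√10/4111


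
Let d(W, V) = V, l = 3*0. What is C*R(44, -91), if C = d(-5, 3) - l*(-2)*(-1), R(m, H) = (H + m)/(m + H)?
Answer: 3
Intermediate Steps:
l = 0
R(m, H) = 1 (R(m, H) = (H + m)/(H + m) = 1)
C = 3 (C = 3 - 0*(-2)*(-1) = 3 - 0*(-1) = 3 - 1*0 = 3 + 0 = 3)
C*R(44, -91) = 3*1 = 3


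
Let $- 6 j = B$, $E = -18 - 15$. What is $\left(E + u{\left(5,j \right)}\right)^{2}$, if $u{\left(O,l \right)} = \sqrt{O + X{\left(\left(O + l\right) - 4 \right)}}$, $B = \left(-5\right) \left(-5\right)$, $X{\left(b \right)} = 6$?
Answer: $\left(33 - \sqrt{11}\right)^{2} \approx 881.1$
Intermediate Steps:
$E = -33$
$B = 25$
$j = - \frac{25}{6}$ ($j = \left(- \frac{1}{6}\right) 25 = - \frac{25}{6} \approx -4.1667$)
$u{\left(O,l \right)} = \sqrt{6 + O}$ ($u{\left(O,l \right)} = \sqrt{O + 6} = \sqrt{6 + O}$)
$\left(E + u{\left(5,j \right)}\right)^{2} = \left(-33 + \sqrt{6 + 5}\right)^{2} = \left(-33 + \sqrt{11}\right)^{2}$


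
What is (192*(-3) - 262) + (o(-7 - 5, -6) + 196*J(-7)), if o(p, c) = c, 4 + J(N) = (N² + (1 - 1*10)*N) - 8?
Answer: 18756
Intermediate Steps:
J(N) = -12 + N² - 9*N (J(N) = -4 + ((N² + (1 - 1*10)*N) - 8) = -4 + ((N² + (1 - 10)*N) - 8) = -4 + ((N² - 9*N) - 8) = -4 + (-8 + N² - 9*N) = -12 + N² - 9*N)
(192*(-3) - 262) + (o(-7 - 5, -6) + 196*J(-7)) = (192*(-3) - 262) + (-6 + 196*(-12 + (-7)² - 9*(-7))) = (-576 - 262) + (-6 + 196*(-12 + 49 + 63)) = -838 + (-6 + 196*100) = -838 + (-6 + 19600) = -838 + 19594 = 18756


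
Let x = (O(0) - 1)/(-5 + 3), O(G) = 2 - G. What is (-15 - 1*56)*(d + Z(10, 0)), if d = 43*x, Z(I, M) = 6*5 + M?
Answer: -1207/2 ≈ -603.50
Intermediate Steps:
Z(I, M) = 30 + M
x = -½ (x = ((2 - 1*0) - 1)/(-5 + 3) = ((2 + 0) - 1)/(-2) = (2 - 1)*(-½) = 1*(-½) = -½ ≈ -0.50000)
d = -43/2 (d = 43*(-½) = -43/2 ≈ -21.500)
(-15 - 1*56)*(d + Z(10, 0)) = (-15 - 1*56)*(-43/2 + (30 + 0)) = (-15 - 56)*(-43/2 + 30) = -71*17/2 = -1207/2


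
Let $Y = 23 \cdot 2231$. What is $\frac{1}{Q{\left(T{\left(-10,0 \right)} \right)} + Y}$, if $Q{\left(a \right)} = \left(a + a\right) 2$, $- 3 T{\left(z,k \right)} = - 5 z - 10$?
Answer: $\frac{3}{153779} \approx 1.9509 \cdot 10^{-5}$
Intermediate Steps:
$T{\left(z,k \right)} = \frac{10}{3} + \frac{5 z}{3}$ ($T{\left(z,k \right)} = - \frac{- 5 z - 10}{3} = - \frac{-10 - 5 z}{3} = \frac{10}{3} + \frac{5 z}{3}$)
$Q{\left(a \right)} = 4 a$ ($Q{\left(a \right)} = 2 a 2 = 4 a$)
$Y = 51313$
$\frac{1}{Q{\left(T{\left(-10,0 \right)} \right)} + Y} = \frac{1}{4 \left(\frac{10}{3} + \frac{5}{3} \left(-10\right)\right) + 51313} = \frac{1}{4 \left(\frac{10}{3} - \frac{50}{3}\right) + 51313} = \frac{1}{4 \left(- \frac{40}{3}\right) + 51313} = \frac{1}{- \frac{160}{3} + 51313} = \frac{1}{\frac{153779}{3}} = \frac{3}{153779}$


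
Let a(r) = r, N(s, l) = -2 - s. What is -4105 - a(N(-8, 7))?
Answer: -4111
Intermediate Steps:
-4105 - a(N(-8, 7)) = -4105 - (-2 - 1*(-8)) = -4105 - (-2 + 8) = -4105 - 1*6 = -4105 - 6 = -4111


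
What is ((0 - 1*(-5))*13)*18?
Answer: 1170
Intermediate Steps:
((0 - 1*(-5))*13)*18 = ((0 + 5)*13)*18 = (5*13)*18 = 65*18 = 1170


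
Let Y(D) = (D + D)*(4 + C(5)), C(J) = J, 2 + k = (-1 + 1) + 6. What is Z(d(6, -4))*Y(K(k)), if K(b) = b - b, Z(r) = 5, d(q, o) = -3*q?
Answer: 0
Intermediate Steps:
k = 4 (k = -2 + ((-1 + 1) + 6) = -2 + (0 + 6) = -2 + 6 = 4)
K(b) = 0
Y(D) = 18*D (Y(D) = (D + D)*(4 + 5) = (2*D)*9 = 18*D)
Z(d(6, -4))*Y(K(k)) = 5*(18*0) = 5*0 = 0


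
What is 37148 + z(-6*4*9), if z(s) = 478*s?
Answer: -66100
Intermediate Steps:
37148 + z(-6*4*9) = 37148 + 478*(-6*4*9) = 37148 + 478*(-24*9) = 37148 + 478*(-216) = 37148 - 103248 = -66100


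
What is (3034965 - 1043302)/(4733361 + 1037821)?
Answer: 1991663/5771182 ≈ 0.34510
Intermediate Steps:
(3034965 - 1043302)/(4733361 + 1037821) = 1991663/5771182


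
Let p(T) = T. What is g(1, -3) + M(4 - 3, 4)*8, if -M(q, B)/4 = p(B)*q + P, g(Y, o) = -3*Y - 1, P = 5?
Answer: -292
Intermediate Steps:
g(Y, o) = -1 - 3*Y
M(q, B) = -20 - 4*B*q (M(q, B) = -4*(B*q + 5) = -4*(5 + B*q) = -20 - 4*B*q)
g(1, -3) + M(4 - 3, 4)*8 = (-1 - 3*1) + (-20 - 4*4*(4 - 3))*8 = (-1 - 3) + (-20 - 4*4*1)*8 = -4 + (-20 - 16)*8 = -4 - 36*8 = -4 - 288 = -292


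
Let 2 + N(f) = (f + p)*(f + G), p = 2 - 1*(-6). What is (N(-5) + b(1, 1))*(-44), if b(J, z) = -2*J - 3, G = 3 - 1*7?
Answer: 1496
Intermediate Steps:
p = 8 (p = 2 + 6 = 8)
G = -4 (G = 3 - 7 = -4)
b(J, z) = -3 - 2*J
N(f) = -2 + (-4 + f)*(8 + f) (N(f) = -2 + (f + 8)*(f - 4) = -2 + (8 + f)*(-4 + f) = -2 + (-4 + f)*(8 + f))
(N(-5) + b(1, 1))*(-44) = ((-34 + (-5)² + 4*(-5)) + (-3 - 2*1))*(-44) = ((-34 + 25 - 20) + (-3 - 2))*(-44) = (-29 - 5)*(-44) = -34*(-44) = 1496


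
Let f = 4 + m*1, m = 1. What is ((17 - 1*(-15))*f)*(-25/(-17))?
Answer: 4000/17 ≈ 235.29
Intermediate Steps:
f = 5 (f = 4 + 1*1 = 4 + 1 = 5)
((17 - 1*(-15))*f)*(-25/(-17)) = ((17 - 1*(-15))*5)*(-25/(-17)) = ((17 + 15)*5)*(-25*(-1/17)) = (32*5)*(25/17) = 160*(25/17) = 4000/17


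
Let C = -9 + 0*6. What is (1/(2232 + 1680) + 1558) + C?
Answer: 6059689/3912 ≈ 1549.0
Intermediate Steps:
C = -9 (C = -9 + 0 = -9)
(1/(2232 + 1680) + 1558) + C = (1/(2232 + 1680) + 1558) - 9 = (1/3912 + 1558) - 9 = 6094897/3912 - 9 = 6059689/3912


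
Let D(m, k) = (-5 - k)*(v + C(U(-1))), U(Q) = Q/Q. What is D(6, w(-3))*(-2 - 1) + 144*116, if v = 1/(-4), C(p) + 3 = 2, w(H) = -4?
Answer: 66801/4 ≈ 16700.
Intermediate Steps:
U(Q) = 1
C(p) = -1 (C(p) = -3 + 2 = -1)
v = -¼ ≈ -0.25000
D(m, k) = 25/4 + 5*k/4 (D(m, k) = (-5 - k)*(-¼ - 1) = (-5 - k)*(-5/4) = 25/4 + 5*k/4)
D(6, w(-3))*(-2 - 1) + 144*116 = (25/4 + (5/4)*(-4))*(-2 - 1) + 144*116 = (25/4 - 5)*(-3) + 16704 = (5/4)*(-3) + 16704 = -15/4 + 16704 = 66801/4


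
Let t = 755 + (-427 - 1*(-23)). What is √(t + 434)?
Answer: √785 ≈ 28.018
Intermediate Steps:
t = 351 (t = 755 + (-427 + 23) = 755 - 404 = 351)
√(t + 434) = √(351 + 434) = √785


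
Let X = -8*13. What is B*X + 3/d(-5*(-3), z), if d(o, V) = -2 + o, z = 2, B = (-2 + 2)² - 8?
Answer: 10819/13 ≈ 832.23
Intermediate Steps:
B = -8 (B = 0² - 8 = 0 - 8 = -8)
X = -104
B*X + 3/d(-5*(-3), z) = -8*(-104) + 3/(-2 - 5*(-3)) = 832 + 3/(-2 + 15) = 832 + 3/13 = 10819/13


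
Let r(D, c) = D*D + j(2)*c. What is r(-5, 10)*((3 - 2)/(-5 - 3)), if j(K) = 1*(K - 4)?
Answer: -5/8 ≈ -0.62500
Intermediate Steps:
j(K) = -4 + K (j(K) = 1*(-4 + K) = -4 + K)
r(D, c) = D² - 2*c (r(D, c) = D*D + (-4 + 2)*c = D² - 2*c)
r(-5, 10)*((3 - 2)/(-5 - 3)) = ((-5)² - 2*10)*((3 - 2)/(-5 - 3)) = (25 - 20)*(1/(-8)) = 5*(1*(-⅛)) = 5*(-⅛) = -5/8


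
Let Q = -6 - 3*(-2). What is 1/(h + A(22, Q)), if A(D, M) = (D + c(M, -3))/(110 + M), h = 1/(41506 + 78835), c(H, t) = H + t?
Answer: 13237510/2286589 ≈ 5.7892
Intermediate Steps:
Q = 0 (Q = -6 + 6 = 0)
h = 1/120341 ≈ 8.3097e-6
A(D, M) = (-3 + D + M)/(110 + M) (A(D, M) = (D + (M - 3))/(110 + M) = (D + (-3 + M))/(110 + M) = (-3 + D + M)/(110 + M))
1/(h + A(22, Q)) = 1/(1/120341 + (-3 + 22 + 0)/(110 + 0)) = 1/(1/120341 + 19/110) = 1/(2286589/13237510) = 13237510/2286589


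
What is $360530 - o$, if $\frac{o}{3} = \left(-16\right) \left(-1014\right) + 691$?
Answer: $309785$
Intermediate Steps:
$o = 50745$ ($o = 3 \left(\left(-16\right) \left(-1014\right) + 691\right) = 3 \left(16224 + 691\right) = 3 \cdot 16915 = 50745$)
$360530 - o = 360530 - 50745 = 309785$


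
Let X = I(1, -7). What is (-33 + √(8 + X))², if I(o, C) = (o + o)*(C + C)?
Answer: 1069 - 132*I*√5 ≈ 1069.0 - 295.16*I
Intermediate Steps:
I(o, C) = 4*C*o (I(o, C) = (2*o)*(2*C) = 4*C*o)
X = -28 (X = 4*(-7)*1 = -28)
(-33 + √(8 + X))² = (-33 + √(8 - 28))² = (-33 + √(-20))² = (-33 + 2*I*√5)²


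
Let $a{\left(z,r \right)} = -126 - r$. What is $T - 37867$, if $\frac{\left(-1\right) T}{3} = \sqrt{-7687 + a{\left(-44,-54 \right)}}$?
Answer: $-37867 - 3 i \sqrt{7759} \approx -37867.0 - 264.26 i$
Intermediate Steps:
$T = - 3 i \sqrt{7759}$ ($T = - 3 \sqrt{-7687 - 72} = - 3 \sqrt{-7759} = - 3 i \sqrt{7759} \approx - 264.26 i$)
$T - 37867 = - 3 i \sqrt{7759} - 37867 = -37867 - 3 i \sqrt{7759}$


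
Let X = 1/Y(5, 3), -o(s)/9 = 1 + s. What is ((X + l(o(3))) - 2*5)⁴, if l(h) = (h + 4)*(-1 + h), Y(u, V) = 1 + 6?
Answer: 4563267434945521/2401 ≈ 1.9006e+12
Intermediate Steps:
o(s) = -9 - 9*s (o(s) = -9*(1 + s) = -9 - 9*s)
Y(u, V) = 7
l(h) = (-1 + h)*(4 + h) (l(h) = (4 + h)*(-1 + h) = (-1 + h)*(4 + h))
X = ⅐ (X = 1/7 = ⅐ ≈ 0.14286)
((X + l(o(3))) - 2*5)⁴ = ((⅐ + (-4 + (-9 - 9*3)² + 3*(-9 - 9*3))) - 2*5)⁴ = ((⅐ + (-4 + (-9 - 27)² + 3*(-9 - 27))) - 10)⁴ = ((⅐ + (-4 + (-36)² + 3*(-36))) - 10)⁴ = ((⅐ + (-4 + 1296 - 108)) - 10)⁴ = ((⅐ + 1184) - 10)⁴ = (8289/7 - 10)⁴ = (8219/7)⁴ = 4563267434945521/2401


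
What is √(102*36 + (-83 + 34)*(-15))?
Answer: √4407 ≈ 66.385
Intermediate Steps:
√(102*36 + (-83 + 34)*(-15)) = √(3672 - 49*(-15)) = √(3672 + 735) = √4407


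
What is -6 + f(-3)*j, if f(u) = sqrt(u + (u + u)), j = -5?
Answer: -6 - 15*I ≈ -6.0 - 15.0*I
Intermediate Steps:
f(u) = sqrt(3)*sqrt(u) (f(u) = sqrt(u + 2*u) = sqrt(3*u) = sqrt(3)*sqrt(u))
-6 + f(-3)*j = -6 + (sqrt(3)*sqrt(-3))*(-5) = -6 + (sqrt(3)*(I*sqrt(3)))*(-5) = -6 + (3*I)*(-5) = -6 - 15*I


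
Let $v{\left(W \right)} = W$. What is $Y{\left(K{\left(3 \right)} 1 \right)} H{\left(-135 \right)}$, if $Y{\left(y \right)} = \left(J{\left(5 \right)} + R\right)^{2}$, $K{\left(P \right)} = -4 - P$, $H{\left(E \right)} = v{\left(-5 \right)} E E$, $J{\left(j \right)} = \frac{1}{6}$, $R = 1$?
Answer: $- \frac{496125}{4} \approx -1.2403 \cdot 10^{5}$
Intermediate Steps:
$J{\left(j \right)} = \frac{1}{6}$
$H{\left(E \right)} = - 5 E^{2}$ ($H{\left(E \right)} = - 5 E E = - 5 E^{2}$)
$Y{\left(y \right)} = \frac{49}{36}$ ($Y{\left(y \right)} = \left(\frac{1}{6} + 1\right)^{2} = \left(\frac{7}{6}\right)^{2} = \frac{49}{36}$)
$Y{\left(K{\left(3 \right)} 1 \right)} H{\left(-135 \right)} = \frac{49 \left(- 5 \left(-135\right)^{2}\right)}{36} = \frac{49 \left(\left(-5\right) 18225\right)}{36} = \frac{49}{36} \left(-91125\right) = - \frac{496125}{4}$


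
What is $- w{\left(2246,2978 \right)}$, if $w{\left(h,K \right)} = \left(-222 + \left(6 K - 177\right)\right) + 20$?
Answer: $-17489$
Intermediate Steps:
$w{\left(h,K \right)} = -379 + 6 K$ ($w{\left(h,K \right)} = \left(-222 + \left(6 K - 177\right)\right) + 20 = \left(-222 + \left(-177 + 6 K\right)\right) + 20 = \left(-399 + 6 K\right) + 20 = -379 + 6 K$)
$- w{\left(2246,2978 \right)} = - (-379 + 6 \cdot 2978) = - (-379 + 17868) = \left(-1\right) 17489 = -17489$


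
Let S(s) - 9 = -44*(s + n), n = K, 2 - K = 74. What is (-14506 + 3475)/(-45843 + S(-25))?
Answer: 11031/41566 ≈ 0.26539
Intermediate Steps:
K = -72 (K = 2 - 1*74 = 2 - 74 = -72)
n = -72
S(s) = 3177 - 44*s (S(s) = 9 - 44*(s - 72) = 9 - 44*(-72 + s) = 9 + (3168 - 44*s) = 3177 - 44*s)
(-14506 + 3475)/(-45843 + S(-25)) = (-14506 + 3475)/(-45843 + (3177 - 44*(-25))) = -11031/(-45843 + (3177 + 1100)) = -11031/(-45843 + 4277) = -11031/(-41566) = -11031*(-1/41566) = 11031/41566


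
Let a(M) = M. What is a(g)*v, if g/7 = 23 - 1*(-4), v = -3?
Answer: -567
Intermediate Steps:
g = 189 (g = 7*(23 - 1*(-4)) = 7*(23 + 4) = 7*27 = 189)
a(g)*v = 189*(-3) = -567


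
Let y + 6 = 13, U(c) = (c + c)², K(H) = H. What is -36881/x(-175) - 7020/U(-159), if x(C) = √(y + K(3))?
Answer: -195/2809 - 36881*√10/10 ≈ -11663.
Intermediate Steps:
U(c) = 4*c² (U(c) = (2*c)² = 4*c²)
y = 7 (y = -6 + 13 = 7)
x(C) = √10 (x(C) = √(7 + 3) = √10)
-36881/x(-175) - 7020/U(-159) = -36881*√10/10 - 7020/(4*(-159)²) = -36881*√10/10 - 7020/(4*25281) = -36881*√10/10 - 7020/101124 = -36881*√10/10 - 7020*1/101124 = -36881*√10/10 - 195/2809 = -195/2809 - 36881*√10/10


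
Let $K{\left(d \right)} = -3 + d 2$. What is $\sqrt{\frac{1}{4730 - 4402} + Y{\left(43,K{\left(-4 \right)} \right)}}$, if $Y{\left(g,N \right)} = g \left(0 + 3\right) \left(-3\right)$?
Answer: $\frac{i \sqrt{10408670}}{164} \approx 19.672 i$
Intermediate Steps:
$K{\left(d \right)} = -3 + 2 d$
$Y{\left(g,N \right)} = - 9 g$ ($Y{\left(g,N \right)} = g 3 \left(-3\right) = g \left(-9\right) = - 9 g$)
$\sqrt{\frac{1}{4730 - 4402} + Y{\left(43,K{\left(-4 \right)} \right)}} = \sqrt{\frac{1}{4730 - 4402} - 387} = \sqrt{\frac{1}{328} - 387} = \sqrt{- \frac{126935}{328}} = \frac{i \sqrt{10408670}}{164}$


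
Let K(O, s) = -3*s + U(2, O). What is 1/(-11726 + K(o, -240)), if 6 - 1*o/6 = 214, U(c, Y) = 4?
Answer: -1/11002 ≈ -9.0893e-5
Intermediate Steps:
o = -1248 (o = 36 - 6*214 = 36 - 1284 = -1248)
K(O, s) = 4 - 3*s (K(O, s) = -3*s + 4 = 4 - 3*s)
1/(-11726 + K(o, -240)) = 1/(-11726 + (4 - 3*(-240))) = 1/(-11726 + (4 + 720)) = 1/(-11726 + 724) = 1/(-11002) = -1/11002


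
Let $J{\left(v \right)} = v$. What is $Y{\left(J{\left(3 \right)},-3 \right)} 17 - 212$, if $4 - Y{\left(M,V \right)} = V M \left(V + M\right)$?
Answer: $-144$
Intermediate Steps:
$Y{\left(M,V \right)} = 4 - M V \left(M + V\right)$ ($Y{\left(M,V \right)} = 4 - V M \left(V + M\right) = 4 - M V \left(M + V\right)$)
$Y{\left(J{\left(3 \right)},-3 \right)} 17 - 212 = \left(4 - 3 \left(-3\right)^{2} - - 3 \cdot 3^{2}\right) 17 - 212 = \left(4 - 3 \cdot 9 - \left(-3\right) 9\right) 17 - 212 = \left(4 - 27 + 27\right) 17 - 212 = 4 \cdot 17 - 212 = 68 - 212 = -144$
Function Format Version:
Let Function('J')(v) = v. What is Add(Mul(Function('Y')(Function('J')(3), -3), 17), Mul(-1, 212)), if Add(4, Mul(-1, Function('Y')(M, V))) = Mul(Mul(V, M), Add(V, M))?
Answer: -144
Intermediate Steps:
Function('Y')(M, V) = Add(4, Mul(-1, M, V, Add(M, V))) (Function('Y')(M, V) = Add(4, Mul(-1, Mul(Mul(V, M), Add(V, M)))) = Add(4, Mul(-1, Mul(Mul(M, V), Add(M, V)))) = Add(4, Mul(-1, Mul(M, V, Add(M, V)))) = Add(4, Mul(-1, M, V, Add(M, V))))
Add(Mul(Function('Y')(Function('J')(3), -3), 17), Mul(-1, 212)) = Add(Mul(Add(4, Mul(-1, 3, Pow(-3, 2)), Mul(-1, -3, Pow(3, 2))), 17), Mul(-1, 212)) = Add(Mul(Add(4, Mul(-1, 3, 9), Mul(-1, -3, 9)), 17), -212) = Add(Mul(Add(4, -27, 27), 17), -212) = Add(Mul(4, 17), -212) = Add(68, -212) = -144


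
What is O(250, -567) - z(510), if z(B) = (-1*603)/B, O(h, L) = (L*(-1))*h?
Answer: 24097701/170 ≈ 1.4175e+5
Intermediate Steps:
O(h, L) = -L*h (O(h, L) = (-L)*h = -L*h)
z(B) = -603/B
O(250, -567) - z(510) = -1*(-567)*250 - (-603)/510 = 141750 - (-603)/510 = 141750 - 1*(-201/170) = 141750 + 201/170 = 24097701/170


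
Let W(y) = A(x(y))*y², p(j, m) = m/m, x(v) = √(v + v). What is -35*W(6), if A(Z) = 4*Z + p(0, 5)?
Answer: -1260 - 10080*√3 ≈ -18719.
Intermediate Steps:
x(v) = √2*√v (x(v) = √(2*v) = √2*√v)
p(j, m) = 1
A(Z) = 1 + 4*Z (A(Z) = 4*Z + 1 = 1 + 4*Z)
W(y) = y²*(1 + 4*√2*√y) (W(y) = (1 + 4*(√2*√y))*y² = (1 + 4*√2*√y)*y² = y²*(1 + 4*√2*√y))
-35*W(6) = -35*(6² + 4*√2*6^(5/2)) = -35*(36 + 4*√2*(36*√6)) = -35*(36 + 288*√3) = -1260 - 10080*√3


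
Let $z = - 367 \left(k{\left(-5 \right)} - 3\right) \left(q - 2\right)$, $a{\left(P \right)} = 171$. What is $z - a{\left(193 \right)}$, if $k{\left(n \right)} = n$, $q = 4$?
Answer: $5701$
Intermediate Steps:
$z = 5872$ ($z = - 367 \left(-5 - 3\right) \left(4 - 2\right) = - 367 \left(- 8 \left(4 - 2\right)\right) = - 367 \left(\left(-8\right) 2\right) = \left(-367\right) \left(-16\right) = 5872$)
$z - a{\left(193 \right)} = 5872 - 171 = 5701$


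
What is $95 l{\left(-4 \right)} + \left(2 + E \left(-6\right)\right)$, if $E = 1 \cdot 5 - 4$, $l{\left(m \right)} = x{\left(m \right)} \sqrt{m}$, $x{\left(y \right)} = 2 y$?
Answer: $-4 - 1520 i \approx -4.0 - 1520.0 i$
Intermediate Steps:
$l{\left(m \right)} = 2 m^{\frac{3}{2}}$ ($l{\left(m \right)} = 2 m \sqrt{m} = 2 m^{\frac{3}{2}}$)
$E = 1$ ($E = 5 - 4 = 1$)
$95 l{\left(-4 \right)} + \left(2 + E \left(-6\right)\right) = 95 \cdot 2 \left(-4\right)^{\frac{3}{2}} + \left(2 + 1 \left(-6\right)\right) = 95 \cdot 2 \left(- 8 i\right) + \left(2 - 6\right) = 95 \left(- 16 i\right) - 4 = - 1520 i - 4 = -4 - 1520 i$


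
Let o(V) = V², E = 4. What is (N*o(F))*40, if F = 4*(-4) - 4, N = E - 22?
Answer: -288000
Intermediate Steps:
N = -18 (N = 4 - 22 = -18)
F = -20 (F = -16 - 4 = -20)
(N*o(F))*40 = -18*(-20)²*40 = -18*400*40 = -7200*40 = -288000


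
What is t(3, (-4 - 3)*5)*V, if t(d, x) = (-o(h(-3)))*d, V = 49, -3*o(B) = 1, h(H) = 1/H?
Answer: 49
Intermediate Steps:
h(H) = 1/H
o(B) = -⅓ (o(B) = -⅓*1 = -⅓)
t(d, x) = d/3 (t(d, x) = (-1*(-⅓))*d = d/3)
t(3, (-4 - 3)*5)*V = ((⅓)*3)*49 = 1*49 = 49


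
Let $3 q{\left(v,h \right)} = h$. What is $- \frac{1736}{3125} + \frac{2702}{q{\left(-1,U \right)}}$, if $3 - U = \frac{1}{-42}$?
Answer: $\frac{1063692028}{396875} \approx 2680.2$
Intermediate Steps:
$U = \frac{127}{42}$ ($U = 3 - \frac{1}{-42} = 3 - - \frac{1}{42} = 3 + \frac{1}{42} = \frac{127}{42} \approx 3.0238$)
$q{\left(v,h \right)} = \frac{h}{3}$
$- \frac{1736}{3125} + \frac{2702}{q{\left(-1,U \right)}} = - \frac{1736}{3125} + \frac{2702}{\frac{1}{3} \cdot \frac{127}{42}} = \left(-1736\right) \frac{1}{3125} + \frac{2702}{\frac{127}{126}} = - \frac{1736}{3125} + 2702 \cdot \frac{126}{127} = - \frac{1736}{3125} + \frac{340452}{127} = \frac{1063692028}{396875}$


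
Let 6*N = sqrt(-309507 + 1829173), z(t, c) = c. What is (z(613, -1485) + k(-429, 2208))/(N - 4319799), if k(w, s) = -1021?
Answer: 27836784756/47984562921055 + 1074*sqrt(1519666)/47984562921055 ≈ 0.00058015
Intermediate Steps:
N = sqrt(1519666)/6 (N = sqrt(-309507 + 1829173)/6 = sqrt(1519666)/6 ≈ 205.46)
(z(613, -1485) + k(-429, 2208))/(N - 4319799) = (-1485 - 1021)/(sqrt(1519666)/6 - 4319799) = -2506/(-4319799 + sqrt(1519666)/6)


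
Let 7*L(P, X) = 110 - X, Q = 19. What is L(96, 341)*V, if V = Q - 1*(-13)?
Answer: -1056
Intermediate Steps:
L(P, X) = 110/7 - X/7 (L(P, X) = (110 - X)/7 = 110/7 - X/7)
V = 32 (V = 19 - 1*(-13) = 19 + 13 = 32)
L(96, 341)*V = (110/7 - ⅐*341)*32 = (110/7 - 341/7)*32 = -33*32 = -1056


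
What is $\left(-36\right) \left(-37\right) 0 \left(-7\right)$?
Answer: $0$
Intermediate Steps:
$\left(-36\right) \left(-37\right) 0 \left(-7\right) = 1332 \cdot 0 = 0$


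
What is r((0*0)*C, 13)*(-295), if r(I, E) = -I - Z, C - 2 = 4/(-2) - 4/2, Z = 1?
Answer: 295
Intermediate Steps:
C = -2 (C = 2 + (4/(-2) - 4/2) = 2 + (4*(-½) - 4*½) = 2 + (-2 - 2) = 2 - 4 = -2)
r(I, E) = -1 - I (r(I, E) = -I - 1*1 = -I - 1 = -1 - I)
r((0*0)*C, 13)*(-295) = (-1 - 0*0*(-2))*(-295) = (-1 - 0*(-2))*(-295) = (-1 - 1*0)*(-295) = (-1 + 0)*(-295) = -1*(-295) = 295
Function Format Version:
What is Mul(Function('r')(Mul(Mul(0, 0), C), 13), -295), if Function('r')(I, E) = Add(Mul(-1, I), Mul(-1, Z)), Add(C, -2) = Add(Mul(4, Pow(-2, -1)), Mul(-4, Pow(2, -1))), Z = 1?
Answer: 295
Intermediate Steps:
C = -2 (C = Add(2, Add(Mul(4, Pow(-2, -1)), Mul(-4, Pow(2, -1)))) = Add(2, Add(Mul(4, Rational(-1, 2)), Mul(-4, Rational(1, 2)))) = Add(2, Add(-2, -2)) = Add(2, -4) = -2)
Function('r')(I, E) = Add(-1, Mul(-1, I)) (Function('r')(I, E) = Add(Mul(-1, I), Mul(-1, 1)) = Add(Mul(-1, I), -1) = Add(-1, Mul(-1, I)))
Mul(Function('r')(Mul(Mul(0, 0), C), 13), -295) = Mul(Add(-1, Mul(-1, Mul(Mul(0, 0), -2))), -295) = Mul(Add(-1, Mul(-1, Mul(0, -2))), -295) = Mul(Add(-1, Mul(-1, 0)), -295) = Mul(Add(-1, 0), -295) = Mul(-1, -295) = 295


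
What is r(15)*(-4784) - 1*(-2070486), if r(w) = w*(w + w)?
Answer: -82314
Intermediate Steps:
r(w) = 2*w² (r(w) = w*(2*w) = 2*w²)
r(15)*(-4784) - 1*(-2070486) = (2*15²)*(-4784) - 1*(-2070486) = (2*225)*(-4784) + 2070486 = 450*(-4784) + 2070486 = -2152800 + 2070486 = -82314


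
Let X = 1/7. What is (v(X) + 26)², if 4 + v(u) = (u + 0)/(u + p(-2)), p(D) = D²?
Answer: 408321/841 ≈ 485.52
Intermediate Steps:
X = ⅐ ≈ 0.14286
v(u) = -4 + u/(4 + u) (v(u) = -4 + (u + 0)/(u + (-2)²) = -4 + u/(u + 4) = -4 + u/(4 + u))
(v(X) + 26)² = ((-16 - 3*⅐)/(4 + ⅐) + 26)² = ((-16 - 3/7)/(29/7) + 26)² = ((7/29)*(-115/7) + 26)² = (-115/29 + 26)² = (639/29)² = 408321/841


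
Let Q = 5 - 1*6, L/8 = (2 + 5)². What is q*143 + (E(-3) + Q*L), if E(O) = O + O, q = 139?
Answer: 19479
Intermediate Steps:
E(O) = 2*O
L = 392 (L = 8*(2 + 5)² = 8*7² = 8*49 = 392)
Q = -1 (Q = 5 - 6 = -1)
q*143 + (E(-3) + Q*L) = 139*143 + (2*(-3) - 1*392) = 19877 + (-6 - 392) = 19877 - 398 = 19479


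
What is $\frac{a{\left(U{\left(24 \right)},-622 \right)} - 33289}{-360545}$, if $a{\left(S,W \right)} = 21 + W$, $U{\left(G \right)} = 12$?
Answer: $\frac{6778}{72109} \approx 0.093997$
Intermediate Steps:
$\frac{a{\left(U{\left(24 \right)},-622 \right)} - 33289}{-360545} = \frac{\left(21 - 622\right) - 33289}{-360545} = \left(-601 - 33289\right) \left(- \frac{1}{360545}\right) = \left(-33890\right) \left(- \frac{1}{360545}\right) = \frac{6778}{72109}$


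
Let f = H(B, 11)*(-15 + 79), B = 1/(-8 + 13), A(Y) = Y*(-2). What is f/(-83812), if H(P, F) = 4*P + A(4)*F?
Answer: 6976/104765 ≈ 0.066587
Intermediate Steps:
A(Y) = -2*Y
B = 1/5 ≈ 0.20000
H(P, F) = -8*F + 4*P (H(P, F) = 4*P + (-2*4)*F = 4*P - 8*F = -8*F + 4*P)
f = -27904/5 (f = (-8*11 + 4*(1/5))*(-15 + 79) = (-88 + 4/5)*64 = -436/5*64 = -27904/5 ≈ -5580.8)
f/(-83812) = -27904/5/(-83812) = -27904/5*(-1/83812) = 6976/104765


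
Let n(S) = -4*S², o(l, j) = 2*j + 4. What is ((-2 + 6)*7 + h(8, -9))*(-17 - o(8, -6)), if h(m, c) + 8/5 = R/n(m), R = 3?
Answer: -303993/1280 ≈ -237.49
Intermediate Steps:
o(l, j) = 4 + 2*j
h(m, c) = -8/5 - 3/(4*m²) (h(m, c) = -8/5 + 3/((-4*m²)) = -8/5 + 3*(-1/(4*m²)) = -8/5 - 3/(4*m²))
((-2 + 6)*7 + h(8, -9))*(-17 - o(8, -6)) = ((-2 + 6)*7 + (-8/5 - ¾/8²))*(-17 - (4 + 2*(-6))) = (4*7 + (-8/5 - ¾*1/64))*(-17 - (4 - 12)) = (28 + (-8/5 - 3/256))*(-17 - 1*(-8)) = (28 - 2063/1280)*(-17 + 8) = (33777/1280)*(-9) = -303993/1280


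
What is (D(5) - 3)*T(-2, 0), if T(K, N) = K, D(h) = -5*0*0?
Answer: 6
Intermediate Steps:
D(h) = 0 (D(h) = 0*0 = 0)
(D(5) - 3)*T(-2, 0) = (0 - 3)*(-2) = -3*(-2) = 6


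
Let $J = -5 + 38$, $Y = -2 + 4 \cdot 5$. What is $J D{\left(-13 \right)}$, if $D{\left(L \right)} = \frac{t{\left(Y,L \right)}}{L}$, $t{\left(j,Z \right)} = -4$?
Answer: $\frac{132}{13} \approx 10.154$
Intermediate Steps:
$Y = 18$ ($Y = -2 + 20 = 18$)
$D{\left(L \right)} = - \frac{4}{L}$
$J = 33$
$J D{\left(-13 \right)} = 33 \left(- \frac{4}{-13}\right) = 33 \left(\left(-4\right) \left(- \frac{1}{13}\right)\right) = 33 \cdot \frac{4}{13} = \frac{132}{13}$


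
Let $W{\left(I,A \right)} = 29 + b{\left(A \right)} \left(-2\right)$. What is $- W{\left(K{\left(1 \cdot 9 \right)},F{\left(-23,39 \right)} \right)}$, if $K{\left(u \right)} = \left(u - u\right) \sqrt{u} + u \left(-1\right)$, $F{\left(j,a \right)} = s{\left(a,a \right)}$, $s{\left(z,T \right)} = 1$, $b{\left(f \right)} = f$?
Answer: $-27$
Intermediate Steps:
$F{\left(j,a \right)} = 1$
$K{\left(u \right)} = - u$ ($K{\left(u \right)} = 0 \sqrt{u} - u = 0 - u = - u$)
$W{\left(I,A \right)} = 29 - 2 A$ ($W{\left(I,A \right)} = 29 + A \left(-2\right) = 29 - 2 A$)
$- W{\left(K{\left(1 \cdot 9 \right)},F{\left(-23,39 \right)} \right)} = - (29 - 2) = \left(-1\right) 27 = -27$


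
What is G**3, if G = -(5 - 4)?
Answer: -1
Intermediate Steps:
G = -1 (G = -1*1 = -1)
G**3 = (-1)**3 = -1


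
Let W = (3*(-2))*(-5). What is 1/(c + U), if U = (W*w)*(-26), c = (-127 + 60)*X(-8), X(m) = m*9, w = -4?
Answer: 1/7944 ≈ 0.00012588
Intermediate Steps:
X(m) = 9*m
W = 30 (W = -6*(-5) = 30)
c = 4824 (c = (-127 + 60)*(9*(-8)) = -67*(-72) = 4824)
U = 3120 (U = (30*(-4))*(-26) = -120*(-26) = 3120)
1/(c + U) = 1/(4824 + 3120) = 1/7944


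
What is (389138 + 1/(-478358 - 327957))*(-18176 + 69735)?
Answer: 16177554333735171/806315 ≈ 2.0064e+10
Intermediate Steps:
(389138 + 1/(-478358 - 327957))*(-18176 + 69735) = (389138 + 1/(-806315))*51559 = (389138 - 1/806315)*51559 = (313767806469/806315)*51559 = 16177554333735171/806315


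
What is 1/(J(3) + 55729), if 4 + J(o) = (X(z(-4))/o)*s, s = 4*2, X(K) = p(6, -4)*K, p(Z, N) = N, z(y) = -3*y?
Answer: 1/55597 ≈ 1.7987e-5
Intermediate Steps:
X(K) = -4*K
s = 8
J(o) = -4 - 384/o (J(o) = -4 + ((-(-12)*(-4))/o)*8 = -4 + ((-4*12)/o)*8 = -4 + (-48/o)*8 = -4 - 48/o*8 = -4 - 384/o)
1/(J(3) + 55729) = 1/((-4 - 384/3) + 55729) = 1/((-4 - 384*⅓) + 55729) = 1/((-4 - 128) + 55729) = 1/(-132 + 55729) = 1/55597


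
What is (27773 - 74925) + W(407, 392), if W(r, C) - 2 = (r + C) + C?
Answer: -45959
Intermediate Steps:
W(r, C) = 2 + r + 2*C (W(r, C) = 2 + ((r + C) + C) = 2 + ((C + r) + C) = 2 + (r + 2*C) = 2 + r + 2*C)
(27773 - 74925) + W(407, 392) = (27773 - 74925) + (2 + 407 + 2*392) = -47152 + (2 + 407 + 784) = -47152 + 1193 = -45959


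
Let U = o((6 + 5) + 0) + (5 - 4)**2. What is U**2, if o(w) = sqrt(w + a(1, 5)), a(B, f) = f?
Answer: 25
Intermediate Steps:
o(w) = sqrt(5 + w) (o(w) = sqrt(w + 5) = sqrt(5 + w))
U = 5 (U = sqrt(5 + ((6 + 5) + 0)) + (5 - 4)**2 = sqrt(5 + (11 + 0)) + 1**2 = sqrt(5 + 11) + 1 = sqrt(16) + 1 = 4 + 1 = 5)
U**2 = 5**2 = 25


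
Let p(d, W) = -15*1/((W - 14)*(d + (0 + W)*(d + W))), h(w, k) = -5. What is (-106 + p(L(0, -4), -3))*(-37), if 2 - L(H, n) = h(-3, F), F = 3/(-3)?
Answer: 66785/17 ≈ 3928.5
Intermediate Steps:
F = -1 (F = 3*(-⅓) = -1)
L(H, n) = 7 (L(H, n) = 2 - 1*(-5) = 2 + 5 = 7)
p(d, W) = -15/((-14 + W)*(d + W*(W + d))) (p(d, W) = -15*1/((-14 + W)*(d + W*(W + d))) = -15/((-14 + W)*(d + W*(W + d))))
(-106 + p(L(0, -4), -3))*(-37) = (-106 + 15/(-1*(-3)³ + 14*7 + 14*(-3)² - 1*7*(-3)² + 13*(-3)*7))*(-37) = (-106 + 15/(-1*(-27) + 98 + 14*9 - 1*7*9 - 273))*(-37) = (-106 + 15/(27 + 98 + 126 - 63 - 273))*(-37) = (-106 + 15/(-85))*(-37) = (-106 + 15*(-1/85))*(-37) = (-106 - 3/17)*(-37) = -1805/17*(-37) = 66785/17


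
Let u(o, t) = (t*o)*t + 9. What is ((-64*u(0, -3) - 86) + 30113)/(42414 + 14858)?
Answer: 29451/57272 ≈ 0.51423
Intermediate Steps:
u(o, t) = 9 + o*t² (u(o, t) = (o*t)*t + 9 = o*t² + 9 = 9 + o*t²)
((-64*u(0, -3) - 86) + 30113)/(42414 + 14858) = ((-64*(9 + 0*(-3)²) - 86) + 30113)/(42414 + 14858) = ((-64*(9 + 0*9) - 86) + 30113)/57272 = ((-64*(9 + 0) - 86) + 30113)*(1/57272) = ((-64*9 - 86) + 30113)*(1/57272) = ((-576 - 86) + 30113)*(1/57272) = (-662 + 30113)*(1/57272) = 29451*(1/57272) = 29451/57272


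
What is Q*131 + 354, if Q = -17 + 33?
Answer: 2450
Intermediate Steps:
Q = 16
Q*131 + 354 = 16*131 + 354 = 2096 + 354 = 2450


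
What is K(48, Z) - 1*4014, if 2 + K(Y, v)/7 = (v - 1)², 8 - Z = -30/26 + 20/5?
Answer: -660320/169 ≈ -3907.2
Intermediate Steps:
Z = 67/13 (Z = 8 - (-30/26 + 20/5) = 8 - (-30*1/26 + 20*(⅕)) = 8 - (-15/13 + 4) = 8 - 1*37/13 = 8 - 37/13 = 67/13 ≈ 5.1538)
K(Y, v) = -14 + 7*(-1 + v)² (K(Y, v) = -14 + 7*(v - 1)² = -14 + 7*(-1 + v)²)
K(48, Z) - 1*4014 = (-14 + 7*(-1 + 67/13)²) - 1*4014 = (-14 + 7*(54/13)²) - 4014 = (-14 + 7*(2916/169)) - 4014 = (-14 + 20412/169) - 4014 = 18046/169 - 4014 = -660320/169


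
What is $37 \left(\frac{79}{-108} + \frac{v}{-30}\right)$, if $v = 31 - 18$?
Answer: $- \frac{23273}{540} \approx -43.098$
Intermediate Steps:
$v = 13$
$37 \left(\frac{79}{-108} + \frac{v}{-30}\right) = 37 \left(\frac{79}{-108} + \frac{13}{-30}\right) = 37 \left(79 \left(- \frac{1}{108}\right) + 13 \left(- \frac{1}{30}\right)\right) = 37 \left(- \frac{79}{108} - \frac{13}{30}\right) = 37 \left(- \frac{629}{540}\right) = - \frac{23273}{540}$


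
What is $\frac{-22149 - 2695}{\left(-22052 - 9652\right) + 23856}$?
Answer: $\frac{6211}{1962} \approx 3.1656$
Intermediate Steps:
$\frac{-22149 - 2695}{\left(-22052 - 9652\right) + 23856} = - \frac{24844}{\left(-22052 - 9652\right) + 23856} = - \frac{24844}{-31704 + 23856} = - \frac{24844}{-7848} = \left(-24844\right) \left(- \frac{1}{7848}\right) = \frac{6211}{1962}$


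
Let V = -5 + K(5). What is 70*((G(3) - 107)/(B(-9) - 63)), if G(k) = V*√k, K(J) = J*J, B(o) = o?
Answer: 3745/36 - 175*√3/9 ≈ 70.349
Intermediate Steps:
K(J) = J²
V = 20 (V = -5 + 5² = -5 + 25 = 20)
G(k) = 20*√k
70*((G(3) - 107)/(B(-9) - 63)) = 70*((20*√3 - 107)/(-9 - 63)) = 70*((-107 + 20*√3)/(-72)) = 70*((-107 + 20*√3)*(-1/72)) = 70*(107/72 - 5*√3/18) = 3745/36 - 175*√3/9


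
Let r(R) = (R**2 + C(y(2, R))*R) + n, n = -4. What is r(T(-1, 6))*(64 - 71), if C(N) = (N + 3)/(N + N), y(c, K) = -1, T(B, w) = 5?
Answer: -112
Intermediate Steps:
C(N) = (3 + N)/(2*N) (C(N) = (3 + N)/((2*N)) = (3 + N)*(1/(2*N)) = (3 + N)/(2*N))
r(R) = -4 + R**2 - R (r(R) = (R**2 + ((1/2)*(3 - 1)/(-1))*R) - 4 = (R**2 + ((1/2)*(-1)*2)*R) - 4 = (R**2 - R) - 4 = -4 + R**2 - R)
r(T(-1, 6))*(64 - 71) = (-4 + 5**2 - 1*5)*(64 - 71) = (-4 + 25 - 5)*(-7) = 16*(-7) = -112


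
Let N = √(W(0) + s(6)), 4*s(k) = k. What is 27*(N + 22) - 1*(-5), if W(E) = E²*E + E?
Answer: 599 + 27*√6/2 ≈ 632.07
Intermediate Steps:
s(k) = k/4
W(E) = E + E³ (W(E) = E³ + E = E + E³)
N = √6/2 (N = √((0 + 0³) + (¼)*6) = √((0 + 0) + 3/2) = √(0 + 3/2) = √(3/2) = √6/2 ≈ 1.2247)
27*(N + 22) - 1*(-5) = 27*(√6/2 + 22) - 1*(-5) = 27*(22 + √6/2) + 5 = (594 + 27*√6/2) + 5 = 599 + 27*√6/2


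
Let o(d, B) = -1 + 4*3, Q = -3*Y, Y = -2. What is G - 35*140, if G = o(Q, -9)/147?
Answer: -720289/147 ≈ -4899.9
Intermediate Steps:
Q = 6 (Q = -3*(-2) = 6)
o(d, B) = 11 (o(d, B) = -1 + 12 = 11)
G = 11/147 ≈ 0.074830
G - 35*140 = 11/147 - 35*140 = 11/147 - 4900 = -720289/147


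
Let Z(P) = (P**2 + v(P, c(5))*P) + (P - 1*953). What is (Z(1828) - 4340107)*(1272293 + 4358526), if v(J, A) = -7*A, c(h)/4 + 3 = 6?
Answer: -6482198832800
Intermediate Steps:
c(h) = 12 (c(h) = -12 + 4*6 = -12 + 24 = 12)
Z(P) = -953 + P**2 - 83*P (Z(P) = (P**2 + (-7*12)*P) + (P - 1*953) = (P**2 - 84*P) + (P - 953) = (P**2 - 84*P) + (-953 + P) = -953 + P**2 - 83*P)
(Z(1828) - 4340107)*(1272293 + 4358526) = ((-953 + 1828**2 - 83*1828) - 4340107)*(1272293 + 4358526) = ((-953 + 3341584 - 151724) - 4340107)*5630819 = (3188907 - 4340107)*5630819 = -1151200*5630819 = -6482198832800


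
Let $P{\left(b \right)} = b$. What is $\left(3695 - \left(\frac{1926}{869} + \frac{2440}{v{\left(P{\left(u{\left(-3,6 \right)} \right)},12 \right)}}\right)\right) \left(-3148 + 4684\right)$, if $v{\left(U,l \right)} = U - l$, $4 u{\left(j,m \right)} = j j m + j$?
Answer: $\frac{586571264}{869} \approx 6.75 \cdot 10^{5}$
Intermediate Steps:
$u{\left(j,m \right)} = \frac{j}{4} + \frac{m j^{2}}{4}$ ($u{\left(j,m \right)} = \frac{j j m + j}{4} = \frac{j^{2} m + j}{4} = \frac{m j^{2} + j}{4} = \frac{j + m j^{2}}{4} = \frac{j}{4} + \frac{m j^{2}}{4}$)
$\left(3695 - \left(\frac{1926}{869} + \frac{2440}{v{\left(P{\left(u{\left(-3,6 \right)} \right)},12 \right)}}\right)\right) \left(-3148 + 4684\right) = \left(3695 - \left(\frac{1926}{869} + \frac{2440}{\frac{1}{4} \left(-3\right) \left(1 - 18\right) - 12}\right)\right) \left(-3148 + 4684\right) = \left(3695 - \left(\frac{1926}{869} + \frac{2440}{\frac{1}{4} \left(-3\right) \left(1 - 18\right) - 12}\right)\right) 1536 = \left(3695 - \left(\frac{1926}{869} + \frac{2440}{\frac{1}{4} \left(-3\right) \left(-17\right) - 12}\right)\right) 1536 = \left(3695 - \left(\frac{1926}{869} + \frac{2440}{\frac{51}{4} - 12}\right)\right) 1536 = \left(3695 - \left(\frac{1926}{869} + \frac{2440}{\frac{3}{4}}\right)\right) 1536 = \left(3695 - \frac{8487218}{2607}\right) 1536 = \frac{1145647}{2607} \cdot 1536 = \frac{586571264}{869}$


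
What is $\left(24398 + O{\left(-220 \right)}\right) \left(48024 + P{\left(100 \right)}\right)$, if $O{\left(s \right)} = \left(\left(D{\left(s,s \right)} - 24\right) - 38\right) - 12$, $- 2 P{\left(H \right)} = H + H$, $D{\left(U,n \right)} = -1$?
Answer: $1165655452$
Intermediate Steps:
$P{\left(H \right)} = - H$ ($P{\left(H \right)} = - \frac{H + H}{2} = - \frac{2 H}{2} = - H$)
$O{\left(s \right)} = -75$ ($O{\left(s \right)} = \left(\left(-1 - 24\right) - 38\right) - 12 = \left(-25 - 38\right) - 12 = -63 - 12 = -75$)
$\left(24398 + O{\left(-220 \right)}\right) \left(48024 + P{\left(100 \right)}\right) = \left(24398 - 75\right) \left(48024 - 100\right) = 24323 \left(48024 - 100\right) = 24323 \cdot 47924 = 1165655452$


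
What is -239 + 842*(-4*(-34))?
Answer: 114273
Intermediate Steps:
-239 + 842*(-4*(-34)) = -239 + 842*136 = -239 + 114512 = 114273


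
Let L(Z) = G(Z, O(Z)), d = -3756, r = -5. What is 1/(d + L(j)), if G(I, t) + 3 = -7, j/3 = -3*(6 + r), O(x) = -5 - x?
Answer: -1/3766 ≈ -0.00026553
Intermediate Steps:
j = -9 (j = 3*(-3*(6 - 5)) = 3*(-3*1) = 3*(-3) = -9)
G(I, t) = -10 (G(I, t) = -3 - 7 = -10)
L(Z) = -10
1/(d + L(j)) = 1/(-3756 - 10) = 1/(-3766) = -1/3766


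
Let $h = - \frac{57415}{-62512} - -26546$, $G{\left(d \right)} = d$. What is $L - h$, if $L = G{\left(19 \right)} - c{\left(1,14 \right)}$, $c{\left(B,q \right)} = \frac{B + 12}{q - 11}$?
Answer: $- \frac{4975752373}{187536} \approx -26532.0$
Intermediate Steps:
$c{\left(B,q \right)} = \frac{12 + B}{-11 + q}$
$h = \frac{1659500967}{62512}$ ($h = \left(-57415\right) \left(- \frac{1}{62512}\right) + 26546 = \frac{57415}{62512} + 26546 = \frac{1659500967}{62512} \approx 26547.0$)
$L = \frac{44}{3}$ ($L = 19 - \frac{12 + 1}{-11 + 14} = 19 - \frac{1}{3} \cdot 13 = 19 - \frac{13}{3} = \frac{44}{3} \approx 14.667$)
$L - h = \frac{44}{3} - \frac{1659500967}{62512} = - \frac{4975752373}{187536}$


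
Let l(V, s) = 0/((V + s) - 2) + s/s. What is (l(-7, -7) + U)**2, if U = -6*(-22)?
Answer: 17689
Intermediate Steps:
l(V, s) = 1 (l(V, s) = 0/(-2 + V + s) + 1 = 0 + 1 = 1)
U = 132
(l(-7, -7) + U)**2 = (1 + 132)**2 = 133**2 = 17689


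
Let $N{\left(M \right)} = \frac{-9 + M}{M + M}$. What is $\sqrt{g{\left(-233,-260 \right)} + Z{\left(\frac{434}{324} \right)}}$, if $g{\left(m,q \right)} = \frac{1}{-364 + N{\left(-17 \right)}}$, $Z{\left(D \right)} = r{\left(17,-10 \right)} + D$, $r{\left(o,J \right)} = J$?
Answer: $\frac{i \sqrt{4281141826}}{22230} \approx 2.9433 i$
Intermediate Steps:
$N{\left(M \right)} = \frac{-9 + M}{2 M}$
$Z{\left(D \right)} = -10 + D$
$g{\left(m,q \right)} = - \frac{17}{6175}$ ($g{\left(m,q \right)} = \frac{1}{-364 + \frac{-9 - 17}{2 \left(-17\right)}} = \frac{1}{-364 + \frac{1}{2} \left(- \frac{1}{17}\right) \left(-26\right)} = \frac{1}{-364 + \frac{13}{17}} = \frac{1}{- \frac{6175}{17}} = - \frac{17}{6175}$)
$\sqrt{g{\left(-233,-260 \right)} + Z{\left(\frac{434}{324} \right)}} = \sqrt{- \frac{17}{6175} - \left(10 - \frac{434}{324}\right)} = \sqrt{- \frac{17}{6175} + \left(-10 + 434 \cdot \frac{1}{324}\right)} = \sqrt{- \frac{17}{6175} + \left(-10 + \frac{217}{162}\right)} = \sqrt{- \frac{17}{6175} - \frac{1403}{162}} = \sqrt{- \frac{8666279}{1000350}} = \frac{i \sqrt{4281141826}}{22230}$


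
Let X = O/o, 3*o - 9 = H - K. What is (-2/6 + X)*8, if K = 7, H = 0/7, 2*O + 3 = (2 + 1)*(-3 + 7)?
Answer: 154/3 ≈ 51.333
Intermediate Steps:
O = 9/2 (O = -3/2 + ((2 + 1)*(-3 + 7))/2 = -3/2 + (3*4)/2 = -3/2 + (½)*12 = -3/2 + 6 = 9/2 ≈ 4.5000)
H = 0 (H = 0*(⅐) = 0)
o = ⅔ (o = 3 + (0 - 1*7)/3 = 3 + (0 - 7)/3 = 3 + (⅓)*(-7) = 3 - 7/3 = ⅔ ≈ 0.66667)
X = 27/4 (X = 9/(2*(⅔)) = (9/2)*(3/2) = 27/4 ≈ 6.7500)
(-2/6 + X)*8 = (-2/6 + 27/4)*8 = (-2*⅙ + 27/4)*8 = (-⅓ + 27/4)*8 = (77/12)*8 = 154/3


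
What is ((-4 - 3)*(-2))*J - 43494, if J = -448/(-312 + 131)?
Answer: -7866142/181 ≈ -43459.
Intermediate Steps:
J = 448/181 (J = -448/(-181) = -448*(-1/181) = 448/181 ≈ 2.4751)
((-4 - 3)*(-2))*J - 43494 = ((-4 - 3)*(-2))*(448/181) - 43494 = -7*(-2)*(448/181) - 43494 = 14*(448/181) - 43494 = 6272/181 - 43494 = -7866142/181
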